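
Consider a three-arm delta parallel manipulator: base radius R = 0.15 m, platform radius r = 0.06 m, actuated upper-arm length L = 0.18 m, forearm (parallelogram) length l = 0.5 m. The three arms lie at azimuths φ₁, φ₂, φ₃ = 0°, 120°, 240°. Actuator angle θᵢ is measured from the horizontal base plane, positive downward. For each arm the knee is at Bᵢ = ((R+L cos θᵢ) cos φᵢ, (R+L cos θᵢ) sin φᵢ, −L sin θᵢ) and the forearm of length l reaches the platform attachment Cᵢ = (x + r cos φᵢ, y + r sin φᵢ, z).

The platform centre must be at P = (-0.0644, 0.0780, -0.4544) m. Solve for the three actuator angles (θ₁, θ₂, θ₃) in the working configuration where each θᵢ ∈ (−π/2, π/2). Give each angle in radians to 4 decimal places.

rotate P by −φ1: (-0.0644, 0.0780, -0.4544)
  A cos θ + B sin θ = C:  0.1544·cos θ + -0.4544·sin θ = -0.0522
  √(A²+B²)=0.4799;  θ1 = -1.2432+1.6798 ≈ 0.4366
φ2=120.0° → target in arm frame (0.0997, 0.0168)
  A cos θ + B sin θ = C:  -0.0097·cos θ + -0.4544·sin θ = 0.0298
  γ=atan2(-0.4544,-0.0097)=-1.5922;  ψ=arccos(0.0657)=1.5051;  θ2=γ+ψ≈-0.0872
φ3=240.0° → target in arm frame (-0.0353, -0.0948)
  A cos θ + B sin θ = C:  0.1253·cos θ + -0.4544·sin θ = -0.0377
  √(A²+B²)=0.4714;  θ3 = -1.3016+1.6509 ≈ 0.3492

θ₁ = 0.4366, θ₂ = -0.0872, θ₃ = 0.3492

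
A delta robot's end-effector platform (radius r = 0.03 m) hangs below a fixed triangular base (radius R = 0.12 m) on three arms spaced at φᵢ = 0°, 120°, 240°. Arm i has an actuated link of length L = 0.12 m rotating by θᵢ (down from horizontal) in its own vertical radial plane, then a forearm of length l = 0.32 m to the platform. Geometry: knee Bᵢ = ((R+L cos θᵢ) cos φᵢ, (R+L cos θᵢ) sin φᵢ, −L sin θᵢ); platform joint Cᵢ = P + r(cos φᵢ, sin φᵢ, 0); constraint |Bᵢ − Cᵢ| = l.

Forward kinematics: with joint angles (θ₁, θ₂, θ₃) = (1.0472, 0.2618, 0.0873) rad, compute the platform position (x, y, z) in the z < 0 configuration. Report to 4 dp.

(-0.1136, -0.0166, -0.2846)

arm 1 at φ=0.0°: (R−r)+L cos θ1 = 0.1500;  centre 1 = (0.1500, 0.0000, -0.1039)
centre 2 = (0.2059·cos120.0°, 0.2059·sin120.0°, -0.0311) = (-0.1030, 0.1783, -0.0311)
arm 3 at φ=240.0°: (R−r)+L cos θ3 = 0.2095;  centre 3 = (-0.1048, -0.1815, -0.0105)
subtract pairs → two planes through P
plane₁₂: -0.5059x+0.3566y+0.1457z = 0.0101
det = 0.3653;  x = -0.0205+0.3272z,  y = -0.0008+0.0556z
quadratic in z: (1.1102)z²+(0.0962)z+(-0.0625)=0, √Δ=0.5357 → z ∈ {-0.2846, 0.1979}; z = -0.2846 (taking z<0)
x = -0.1136, y = -0.0166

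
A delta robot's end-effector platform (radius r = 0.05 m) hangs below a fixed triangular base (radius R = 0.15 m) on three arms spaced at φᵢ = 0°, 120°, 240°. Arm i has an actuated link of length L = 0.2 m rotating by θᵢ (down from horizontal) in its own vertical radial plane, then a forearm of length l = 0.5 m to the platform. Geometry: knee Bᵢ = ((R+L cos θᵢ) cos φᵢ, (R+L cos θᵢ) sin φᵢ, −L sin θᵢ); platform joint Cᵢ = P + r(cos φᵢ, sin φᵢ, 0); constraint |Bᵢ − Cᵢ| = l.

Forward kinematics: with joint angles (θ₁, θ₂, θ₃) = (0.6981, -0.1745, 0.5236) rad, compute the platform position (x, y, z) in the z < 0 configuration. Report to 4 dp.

arm 1 at φ=0.0°: ρ1 = 0.2532;  S1 = (0.2532, 0.0000, -0.1286)
φ2=120.0°: virtual centre (-0.1485, 0.2572, 0.0347), radius l
arm 3 at φ=240.0°: ρ3 = 0.2732;  S3 = (-0.1366, -0.2366, -0.1000)
eliminate P² terms by subtracting sphere 1 from 2 and 3
[-0.8034 0.5144 0.3266]·P = 0.0087;  [-0.7796 -0.4732 0.0571]·P = 0.0040
det = 0.7812;  x = -0.0079+0.2354z,  y = 0.0046+-0.2672z
sphere 1 gives Az²+Bz+C=0 with A=1.1268, B=0.1317, C=-0.1653;  B²−4AC=0.7622;  roots -0.4458, 0.3290;  negative root z = -0.4458
x = -0.1129, y = 0.1237

(-0.1129, 0.1237, -0.4458)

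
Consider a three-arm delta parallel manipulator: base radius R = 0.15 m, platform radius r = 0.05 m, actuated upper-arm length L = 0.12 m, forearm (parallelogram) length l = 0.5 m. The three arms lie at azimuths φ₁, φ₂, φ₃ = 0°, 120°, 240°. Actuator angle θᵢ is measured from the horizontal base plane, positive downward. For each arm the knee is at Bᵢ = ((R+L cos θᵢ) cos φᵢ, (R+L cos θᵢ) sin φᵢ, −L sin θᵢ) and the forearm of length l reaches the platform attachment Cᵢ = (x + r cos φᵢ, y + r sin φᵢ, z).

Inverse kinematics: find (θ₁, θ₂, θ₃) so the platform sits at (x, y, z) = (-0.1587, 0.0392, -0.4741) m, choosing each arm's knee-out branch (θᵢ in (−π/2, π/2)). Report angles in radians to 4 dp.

θ₁ = 0.9603, θ₂ = 0.0004, θ₃ = 0.2620

arm 1 (φ=0.0°): x'=-0.1587, y'=0.0392
  A=0.2587, B=-0.4741, C=(l²−L²−A²−y'²−z²)/(2L)=-0.2401
  θ1 = atan2(B,A) + arccos(C/0.5401) = 0.9603
φ2=120.0° → target in arm frame (0.1133, 0.1178)
  e−x'=-0.0133;  (l²−L²−(e−x')²−y'²−z²)/2L = -0.0135
  γ=atan2(-0.4741,-0.0133)=-1.5988;  ψ=arccos(-0.0284)=1.5992;  θ2=γ+ψ≈0.0004
rotate P by −φ3: (0.0454, -0.1570, -0.4741)
  e−x'=0.0546;  (l²−L²−(e−x')²−y'²−z²)/2L = -0.0701
  √(A²+B²)=0.4772;  θ3 = -1.4561+1.7181 ≈ 0.2620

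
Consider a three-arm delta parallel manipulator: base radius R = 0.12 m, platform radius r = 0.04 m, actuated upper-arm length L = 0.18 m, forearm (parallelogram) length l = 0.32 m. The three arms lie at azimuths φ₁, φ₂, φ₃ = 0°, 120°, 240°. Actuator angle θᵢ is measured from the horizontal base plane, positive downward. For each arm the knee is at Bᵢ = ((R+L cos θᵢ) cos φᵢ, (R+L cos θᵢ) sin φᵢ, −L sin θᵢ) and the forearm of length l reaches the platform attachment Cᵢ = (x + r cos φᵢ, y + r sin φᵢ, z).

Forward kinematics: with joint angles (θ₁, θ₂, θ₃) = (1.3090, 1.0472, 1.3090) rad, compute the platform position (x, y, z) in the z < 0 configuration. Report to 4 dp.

O1 = (0.1266·cos0.0°, 0.1266·sin0.0°, -0.1739) = (0.1266, 0.0000, -0.1739)
φ2=120.0°: virtual centre (-0.0850, 0.1472, -0.1559), radius l
arm 3 at φ=240.0°: ρ3 = 0.1266;  O3 = (-0.0633, -0.1096, -0.1739)
eliminate P² terms by subtracting sphere 1 from 2 and 3
[-0.4232 0.2944 0.0360]·P = 0.0069;  [-0.3798 -0.2193 0.0000]·P = 0.0000
det = 0.2046;  x = -0.0074+0.0385z,  y = 0.0129+-0.0668z
into |P−O₁|² = l²: 1.0059z² + 0.3357z + -0.0540 = 0;  Δ = 0.3301;  z = -0.4524 or 0.1187 → z<0 root = -0.4524
x = -0.0249, y = 0.0431

(-0.0249, 0.0431, -0.4524)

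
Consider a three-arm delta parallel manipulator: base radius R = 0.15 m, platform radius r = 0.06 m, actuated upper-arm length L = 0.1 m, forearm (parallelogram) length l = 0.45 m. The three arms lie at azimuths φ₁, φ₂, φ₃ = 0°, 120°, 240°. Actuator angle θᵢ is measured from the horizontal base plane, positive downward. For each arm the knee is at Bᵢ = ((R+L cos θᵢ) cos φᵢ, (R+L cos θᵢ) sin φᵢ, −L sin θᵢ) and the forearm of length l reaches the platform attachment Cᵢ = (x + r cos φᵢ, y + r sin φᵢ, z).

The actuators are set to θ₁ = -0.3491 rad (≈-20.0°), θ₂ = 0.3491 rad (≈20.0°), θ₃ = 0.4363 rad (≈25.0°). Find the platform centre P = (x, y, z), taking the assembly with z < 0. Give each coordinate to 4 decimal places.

(0.1084, 0.0120, -0.4092)

S1 = (0.1840·cos0.0°, 0.1840·sin0.0°, 0.0342) = (0.1840, 0.0000, 0.0342)
φ2=120.0°: virtual centre (-0.0920, 0.1593, -0.0342), radius l
S3 = (0.1806·cos240.0°, 0.1806·sin240.0°, -0.0423) = (-0.0903, -0.1564, -0.0423)
eliminate P² terms by subtracting sphere 1 from 2 and 3
[-0.5519 0.3186 -0.1368]·P = 0.0000;  [-0.5486 -0.3129 -0.1529]·P = -0.0006
Cramer: x(z) = 0.0006-0.2634z;  y(z) = 0.0010-0.0269z
sphere 1 gives Az²+Bz+C=0 with A=1.0701, B=0.0282, C=-0.1677;  B²−4AC=0.7186;  roots -0.4092, 0.3829;  negative root z = -0.4092
x = 0.1084, y = 0.0120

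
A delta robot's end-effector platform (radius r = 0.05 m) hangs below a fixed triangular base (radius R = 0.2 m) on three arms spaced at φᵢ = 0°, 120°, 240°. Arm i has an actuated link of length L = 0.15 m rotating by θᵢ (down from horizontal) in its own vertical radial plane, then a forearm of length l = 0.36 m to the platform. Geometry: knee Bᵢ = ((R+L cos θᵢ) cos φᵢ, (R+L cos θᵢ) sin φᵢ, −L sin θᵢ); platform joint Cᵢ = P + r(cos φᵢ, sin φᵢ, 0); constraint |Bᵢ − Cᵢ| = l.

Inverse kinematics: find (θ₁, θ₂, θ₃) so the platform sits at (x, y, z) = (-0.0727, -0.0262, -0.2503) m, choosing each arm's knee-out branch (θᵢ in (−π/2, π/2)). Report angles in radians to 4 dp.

θ₁ = 0.7852, θ₂ = 0.2618, θ₃ = -0.0867

arm 1 (φ=0.0°): x'=-0.0727, y'=-0.0262
  e−x'=0.2227;  (l²−L²−(e−x')²−y'²−z²)/2L = -0.0194
  θ1 = atan2(B,A) + arccos(C/0.3350) = 0.7852
rotate P by −φ2: (0.0137, 0.0761, -0.2503)
  A=0.1363, B=-0.2503, C=(l²−L²−A²−y'²−z²)/(2L)=0.0669
  γ=atan2(-0.2503,0.1363)=-1.0720;  ψ=arccos(0.2348)=1.3338;  θ2=γ+ψ≈0.2618
φ3=240.0° → target in arm frame (0.0590, -0.0499)
  A cos θ + B sin θ = C:  0.0910·cos θ + -0.2503·sin θ = 0.1123
  θ3 = atan2(B,A) + arccos(C/0.2663) = -0.0867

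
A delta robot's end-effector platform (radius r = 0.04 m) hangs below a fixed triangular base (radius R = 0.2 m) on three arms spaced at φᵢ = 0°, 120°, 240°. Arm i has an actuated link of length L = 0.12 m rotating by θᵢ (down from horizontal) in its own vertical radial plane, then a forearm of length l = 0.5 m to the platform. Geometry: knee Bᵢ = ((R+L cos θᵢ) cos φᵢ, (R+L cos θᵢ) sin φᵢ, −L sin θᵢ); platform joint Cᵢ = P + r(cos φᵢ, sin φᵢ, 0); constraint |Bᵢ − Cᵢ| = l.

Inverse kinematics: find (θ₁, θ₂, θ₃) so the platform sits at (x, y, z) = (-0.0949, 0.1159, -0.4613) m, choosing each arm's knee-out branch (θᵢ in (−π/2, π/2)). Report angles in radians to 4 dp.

θ₁ = 0.9600, θ₂ = -0.1742, θ₃ = 0.7856

rotate P by −φ1: (-0.0949, 0.1159, -0.4613)
  e−x'=0.2549;  (l²−L²−(e−x')²−y'²−z²)/2L = -0.2317
  θ1 = atan2(B,A) + arccos(C/0.5270) = 0.9600
rotate P by −φ2: (0.1478, 0.0242, -0.4613)
  A=0.0122, B=-0.4613, C=(l²−L²−A²−y'²−z²)/(2L)=0.0919
  √(A²+B²)=0.4615;  θ2 = -1.5444+1.3702 ≈ -0.1742
φ3=240.0° → target in arm frame (-0.0529, -0.1401)
  A cos θ + B sin θ = C:  0.2129·cos θ + -0.4613·sin θ = -0.1757
  √(A²+B²)=0.5081;  θ3 = -1.1384+1.9239 ≈ 0.7856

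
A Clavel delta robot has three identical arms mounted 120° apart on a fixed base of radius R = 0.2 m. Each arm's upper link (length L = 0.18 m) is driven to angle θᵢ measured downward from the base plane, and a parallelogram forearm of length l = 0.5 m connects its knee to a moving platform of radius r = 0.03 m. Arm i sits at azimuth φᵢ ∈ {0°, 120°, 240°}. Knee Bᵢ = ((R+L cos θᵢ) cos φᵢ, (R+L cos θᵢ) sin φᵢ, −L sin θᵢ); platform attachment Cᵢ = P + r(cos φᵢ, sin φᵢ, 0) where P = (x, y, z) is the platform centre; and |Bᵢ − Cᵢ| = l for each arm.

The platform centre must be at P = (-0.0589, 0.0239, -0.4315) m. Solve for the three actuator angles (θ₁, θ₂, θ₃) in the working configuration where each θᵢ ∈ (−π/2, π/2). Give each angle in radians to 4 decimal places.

θ₁ = 0.6106, θ₂ = 0.1745, θ₃ = 0.3489

rotate P by −φ1: (-0.0589, 0.0239, -0.4315)
  A cos θ + B sin θ = C:  0.2289·cos θ + -0.4315·sin θ = -0.0599
  √(A²+B²)=0.4885;  θ1 = -1.0831+1.6937 ≈ 0.6106
arm 2 (φ=120.0°): x'=0.0501, y'=0.0391
  A cos θ + B sin θ = C:  0.1199·cos θ + -0.4315·sin θ = 0.0431
  θ2 = atan2(B,A) + arccos(C/0.4478) = 0.1745
arm 3 (φ=240.0°): x'=0.0088, y'=-0.0630
  A cos θ + B sin θ = C:  0.1612·cos θ + -0.4315·sin θ = 0.0040
  θ3 = atan2(B,A) + arccos(C/0.4606) = 0.3489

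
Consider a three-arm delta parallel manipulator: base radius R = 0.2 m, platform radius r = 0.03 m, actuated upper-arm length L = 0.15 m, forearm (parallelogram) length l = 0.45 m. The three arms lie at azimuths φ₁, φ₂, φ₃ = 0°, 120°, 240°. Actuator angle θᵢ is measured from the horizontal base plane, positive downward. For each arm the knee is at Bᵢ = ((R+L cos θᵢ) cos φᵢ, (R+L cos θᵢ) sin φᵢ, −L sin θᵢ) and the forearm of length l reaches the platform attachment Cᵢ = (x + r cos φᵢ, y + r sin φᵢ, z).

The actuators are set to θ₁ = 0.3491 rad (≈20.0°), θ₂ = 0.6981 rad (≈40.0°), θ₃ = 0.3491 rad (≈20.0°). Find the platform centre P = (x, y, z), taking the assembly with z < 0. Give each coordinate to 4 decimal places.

S1 = (0.3110·cos0.0°, 0.3110·sin0.0°, -0.0513) = (0.3110, 0.0000, -0.0513)
S2 = (0.2849·cos120.0°, 0.2849·sin120.0°, -0.0964) = (-0.1425, 0.2467, -0.0964)
arm 3 at φ=240.0°: e+L cos θ3 = 0.3110;  S3 = (-0.1555, -0.2693, -0.0513)
eliminate P² terms by subtracting sphere 1 from 2 and 3
plane₁₂: -0.9068x+0.4935y+-0.0902z = -0.0089
det = 0.9487;  x = 0.0050+-0.0512z,  y = -0.0087+0.0887z
into |P−S₁|² = l²: 1.0105z² + 0.1324z + -0.1062 = 0;  Δ = 0.4468;  z = -0.3963 or 0.2652 → z<0 root = -0.3963
x = 0.0253, y = -0.0439

(0.0253, -0.0439, -0.3963)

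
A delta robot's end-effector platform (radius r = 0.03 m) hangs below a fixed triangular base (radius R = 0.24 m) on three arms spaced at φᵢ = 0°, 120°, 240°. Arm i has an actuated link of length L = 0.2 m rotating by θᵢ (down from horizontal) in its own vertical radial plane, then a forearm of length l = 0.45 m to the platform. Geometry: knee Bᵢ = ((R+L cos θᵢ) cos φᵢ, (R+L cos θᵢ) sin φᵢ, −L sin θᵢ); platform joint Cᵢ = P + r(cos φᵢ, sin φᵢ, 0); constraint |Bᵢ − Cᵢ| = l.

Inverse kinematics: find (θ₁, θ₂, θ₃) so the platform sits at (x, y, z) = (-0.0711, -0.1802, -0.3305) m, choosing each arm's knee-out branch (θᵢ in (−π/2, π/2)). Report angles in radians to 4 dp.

rotate P by −φ1: (-0.0711, -0.1802, -0.3305)
  e−x'=0.2811;  (l²−L²−(e−x')²−y'²−z²)/2L = -0.1455
  θ1 = atan2(B,A) + arccos(C/0.4339) = 1.0469
rotate P by −φ2: (-0.1205, 0.1517, -0.3305)
  A=0.3305, B=-0.3305, C=(l²−L²−A²−y'²−z²)/(2L)=-0.1974
  θ2 = atan2(B,A) + arccos(C/0.4674) = 1.2215
rotate P by −φ3: (0.1916, 0.0285, -0.3305)
  A=0.0184, B=-0.3305, C=(l²−L²−A²−y'²−z²)/(2L)=0.1303
  θ3 = atan2(B,A) + arccos(C/0.3310) = -0.3490

θ₁ = 1.0469, θ₂ = 1.2215, θ₃ = -0.3490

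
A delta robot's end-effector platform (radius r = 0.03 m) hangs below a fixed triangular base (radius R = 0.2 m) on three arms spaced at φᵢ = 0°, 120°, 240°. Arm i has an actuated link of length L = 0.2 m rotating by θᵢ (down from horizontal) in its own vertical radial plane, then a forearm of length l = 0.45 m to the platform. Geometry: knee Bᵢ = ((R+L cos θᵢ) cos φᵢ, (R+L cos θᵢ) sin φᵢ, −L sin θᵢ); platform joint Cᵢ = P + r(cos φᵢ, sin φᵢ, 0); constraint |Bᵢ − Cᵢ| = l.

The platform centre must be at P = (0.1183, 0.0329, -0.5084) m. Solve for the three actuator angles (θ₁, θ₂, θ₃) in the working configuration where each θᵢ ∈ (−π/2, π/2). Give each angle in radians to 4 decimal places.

arm 1 (φ=0.0°): x'=0.1183, y'=0.0329
  A=0.0517, B=-0.5084, C=(l²−L²−A²−y'²−z²)/(2L)=-0.2493
  γ=atan2(-0.5084,0.0517)=-1.4695;  ψ=arccos(-0.4879)=2.0804;  θ1=γ+ψ≈0.6110
rotate P by −φ2: (-0.0307, -0.1189, -0.5084)
  A cos θ + B sin θ = C:  0.2007·cos θ + -0.5084·sin θ = -0.3759
  θ2 = atan2(B,A) + arccos(C/0.5466) = 1.1344
arm 3 (φ=240.0°): x'=-0.0876, y'=0.0860
  A=0.2576, B=-0.5084, C=(l²−L²−A²−y'²−z²)/(2L)=-0.4244
  θ3 = atan2(B,A) + arccos(C/0.5700) = 1.3089

θ₁ = 0.6110, θ₂ = 1.1344, θ₃ = 1.3089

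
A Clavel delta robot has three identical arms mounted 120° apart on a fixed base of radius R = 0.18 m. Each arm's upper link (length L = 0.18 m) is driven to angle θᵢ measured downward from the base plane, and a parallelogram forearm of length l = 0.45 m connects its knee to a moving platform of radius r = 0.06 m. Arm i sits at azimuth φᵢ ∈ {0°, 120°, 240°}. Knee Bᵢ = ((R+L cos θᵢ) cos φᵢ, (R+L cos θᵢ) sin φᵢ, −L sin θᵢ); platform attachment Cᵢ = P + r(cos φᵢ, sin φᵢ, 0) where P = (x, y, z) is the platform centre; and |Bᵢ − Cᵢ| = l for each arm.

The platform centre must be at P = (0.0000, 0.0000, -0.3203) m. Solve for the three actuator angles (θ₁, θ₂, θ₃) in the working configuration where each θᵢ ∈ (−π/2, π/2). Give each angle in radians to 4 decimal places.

θ₁ = -0.0875, θ₂ = -0.0875, θ₃ = -0.0875

rotate P by −φ1: (0.0000, 0.0000, -0.3203)
  e−x'=0.1200;  (l²−L²−(e−x')²−y'²−z²)/2L = 0.1475
  γ=atan2(-0.3203,0.1200)=-1.2123;  ψ=arccos(0.4313)=1.1249;  θ1=γ+ψ≈-0.0875
φ2=120.0° → target in arm frame (0.0000, 0.0000)
  e−x'=0.1200;  (l²−L²−(e−x')²−y'²−z²)/2L = 0.1475
  √(A²+B²)=0.3420;  θ2 = -1.2123+1.1249 ≈ -0.0875
rotate P by −φ3: (0.0000, 0.0000, -0.3203)
  A=0.1200, B=-0.3203, C=(l²−L²−A²−y'²−z²)/(2L)=0.1475
  γ=atan2(-0.3203,0.1200)=-1.2123;  ψ=arccos(0.4313)=1.1249;  θ3=γ+ψ≈-0.0875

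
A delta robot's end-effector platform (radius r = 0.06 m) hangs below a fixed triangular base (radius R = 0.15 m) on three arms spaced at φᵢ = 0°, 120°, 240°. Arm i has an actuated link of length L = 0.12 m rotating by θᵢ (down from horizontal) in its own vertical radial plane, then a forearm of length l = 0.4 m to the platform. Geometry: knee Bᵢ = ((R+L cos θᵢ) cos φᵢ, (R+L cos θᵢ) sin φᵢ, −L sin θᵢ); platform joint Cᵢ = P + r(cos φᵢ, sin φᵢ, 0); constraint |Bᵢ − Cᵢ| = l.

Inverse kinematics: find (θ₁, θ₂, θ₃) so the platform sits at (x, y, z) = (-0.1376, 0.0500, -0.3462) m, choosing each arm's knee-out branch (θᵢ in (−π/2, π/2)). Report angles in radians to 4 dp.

rotate P by −φ1: (-0.1376, 0.0500, -0.3462)
  A=0.2276, B=-0.3462, C=(l²−L²−A²−y'²−z²)/(2L)=-0.1190
  γ=atan2(-0.3462,0.2276)=-0.9892;  ψ=arccos(-0.2872)=1.8621;  θ1=γ+ψ≈0.8729
φ2=120.0° → target in arm frame (0.1121, 0.0942)
  e−x'=-0.0221;  (l²−L²−(e−x')²−y'²−z²)/2L = 0.0683
  θ2 = atan2(B,A) + arccos(C/0.3469) = -0.2619
φ3=240.0° → target in arm frame (0.0255, -0.1442)
  e−x'=0.0645;  (l²−L²−(e−x')²−y'²−z²)/2L = 0.0033
  γ=atan2(-0.3462,0.0645)=-1.3866;  ψ=arccos(0.0095)=1.5613;  θ3=γ+ψ≈0.1747

θ₁ = 0.8729, θ₂ = -0.2619, θ₃ = 0.1747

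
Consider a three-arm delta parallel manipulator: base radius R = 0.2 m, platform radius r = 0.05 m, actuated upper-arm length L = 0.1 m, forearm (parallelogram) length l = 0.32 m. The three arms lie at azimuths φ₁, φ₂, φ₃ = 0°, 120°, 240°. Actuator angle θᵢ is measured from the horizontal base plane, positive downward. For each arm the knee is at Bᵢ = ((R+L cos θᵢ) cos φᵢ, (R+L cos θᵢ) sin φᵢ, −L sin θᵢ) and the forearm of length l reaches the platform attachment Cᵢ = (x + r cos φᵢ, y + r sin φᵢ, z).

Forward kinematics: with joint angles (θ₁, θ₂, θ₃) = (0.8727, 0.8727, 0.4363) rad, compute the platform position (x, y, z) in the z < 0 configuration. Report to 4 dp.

arm 1 at φ=0.0°: ρ1 = 0.2143;  O1 = (0.2143, 0.0000, -0.0766)
O2 = (0.2143·cos120.0°, 0.2143·sin120.0°, -0.0766) = (-0.1071, 0.1856, -0.0766)
φ3=240.0°: virtual centre (-0.1203, -0.2084, -0.0423), radius l
eliminate P² terms by subtracting sphere 1 from 2 and 3
linear system: -0.6428x+0.3711y = 0.0000−0.0000z; -0.6692x+-0.4168y = 0.0079−0.0687z
Cramer: x(z) = -0.0057+0.0494z;  y(z) = -0.0098+0.0855z
into |P−O₁|² = l²: 1.0098z² + 0.1298z + -0.0481 = 0;  Δ = 0.2109;  z = -0.2917 or 0.1631 → z<0 root = -0.2917
x = -0.0201, y = -0.0348

(-0.0201, -0.0348, -0.2917)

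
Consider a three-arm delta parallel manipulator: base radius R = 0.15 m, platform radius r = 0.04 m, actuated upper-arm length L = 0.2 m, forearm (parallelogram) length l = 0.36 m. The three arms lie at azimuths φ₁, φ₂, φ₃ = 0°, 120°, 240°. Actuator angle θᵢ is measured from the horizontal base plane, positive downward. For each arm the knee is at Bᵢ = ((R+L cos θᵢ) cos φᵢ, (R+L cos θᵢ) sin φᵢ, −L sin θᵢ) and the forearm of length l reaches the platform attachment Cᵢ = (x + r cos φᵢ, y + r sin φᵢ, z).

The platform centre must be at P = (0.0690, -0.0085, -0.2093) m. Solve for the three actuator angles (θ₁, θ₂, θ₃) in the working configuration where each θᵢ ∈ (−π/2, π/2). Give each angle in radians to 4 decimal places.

φ1=0.0° → target in arm frame (0.0690, -0.0085)
  A cos θ + B sin θ = C:  0.0410·cos θ + -0.2093·sin θ = 0.1101
  θ1 = atan2(B,A) + arccos(C/0.2133) = -0.3490
φ2=120.0° → target in arm frame (-0.0419, -0.0555)
  e−x'=0.1519;  (l²−L²−(e−x')²−y'²−z²)/2L = 0.0491
  θ2 = atan2(B,A) + arccos(C/0.2586) = 0.4365
arm 3 (φ=240.0°): x'=-0.0271, y'=0.0640
  A=0.1371, B=-0.2093, C=(l²−L²−A²−y'²−z²)/(2L)=0.0572
  γ=atan2(-0.2093,0.1371)=-0.9908;  ψ=arccos(0.2287)=1.3401;  θ3=γ+ψ≈0.3493

θ₁ = -0.3490, θ₂ = 0.4365, θ₃ = 0.3493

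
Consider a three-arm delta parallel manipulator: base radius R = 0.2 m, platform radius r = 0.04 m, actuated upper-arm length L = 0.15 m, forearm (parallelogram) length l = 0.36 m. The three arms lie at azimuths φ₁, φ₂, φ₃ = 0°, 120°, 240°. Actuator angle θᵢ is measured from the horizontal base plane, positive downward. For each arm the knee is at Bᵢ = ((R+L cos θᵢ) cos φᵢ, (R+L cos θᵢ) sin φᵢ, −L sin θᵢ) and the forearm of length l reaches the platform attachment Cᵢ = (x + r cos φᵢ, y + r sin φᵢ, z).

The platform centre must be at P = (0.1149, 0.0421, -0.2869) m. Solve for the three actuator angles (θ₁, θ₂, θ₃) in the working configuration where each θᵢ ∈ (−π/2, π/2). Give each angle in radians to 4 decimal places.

θ₁ = -0.0873, θ₂ = 0.7858, θ₃ = 1.1347

φ1=0.0° → target in arm frame (0.1149, 0.0421)
  A=0.0451, B=-0.2869, C=(l²−L²−A²−y'²−z²)/(2L)=0.0699
  θ1 = atan2(B,A) + arccos(C/0.2904) = -0.0873
φ2=120.0° → target in arm frame (-0.0210, -0.1206)
  A=0.1810, B=-0.2869, C=(l²−L²−A²−y'²−z²)/(2L)=-0.0750
  γ=atan2(-0.2869,0.1810)=-1.0080;  ψ=arccos(-0.2211)=1.7938;  θ2=γ+ψ≈0.7858
arm 3 (φ=240.0°): x'=-0.0939, y'=0.0785
  A=0.2539, B=-0.2869, C=(l²−L²−A²−y'²−z²)/(2L)=-0.1528
  γ=atan2(-0.2869,0.2539)=-0.8463;  ψ=arccos(-0.3988)=1.9810;  θ3=γ+ψ≈1.1347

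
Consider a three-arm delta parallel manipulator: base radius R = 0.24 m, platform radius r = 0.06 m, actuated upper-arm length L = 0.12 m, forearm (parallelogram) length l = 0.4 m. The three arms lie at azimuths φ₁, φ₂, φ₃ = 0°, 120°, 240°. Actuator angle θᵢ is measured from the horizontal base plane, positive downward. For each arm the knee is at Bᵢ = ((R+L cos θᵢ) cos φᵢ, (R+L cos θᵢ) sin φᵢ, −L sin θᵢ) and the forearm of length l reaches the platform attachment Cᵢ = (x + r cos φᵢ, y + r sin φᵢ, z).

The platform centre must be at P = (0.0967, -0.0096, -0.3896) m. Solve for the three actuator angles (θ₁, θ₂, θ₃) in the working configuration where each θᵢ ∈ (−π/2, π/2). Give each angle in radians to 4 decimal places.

rotate P by −φ1: (0.0967, -0.0096, -0.3896)
  A=0.0833, B=-0.3896, C=(l²−L²−A²−y'²−z²)/(2L)=-0.0551
  γ=atan2(-0.3896,0.0833)=-1.3602;  ψ=arccos(-0.1383)=1.7095;  θ1=γ+ψ≈0.3493
rotate P by −φ2: (-0.0567, -0.0789, -0.3896)
  A cos θ + B sin θ = C:  0.2367·cos θ + -0.3896·sin θ = -0.2851
  γ=atan2(-0.3896,0.2367)=-1.0249;  ψ=arccos(-0.6255)=2.2465;  θ2=γ+ψ≈1.2216
φ3=240.0° → target in arm frame (-0.0400, 0.0885)
  e−x'=0.2200;  (l²−L²−(e−x')²−y'²−z²)/2L = -0.2602
  γ=atan2(-0.3896,0.2200)=-1.0567;  ψ=arccos(-0.5815)=2.1914;  θ3=γ+ψ≈1.1347

θ₁ = 0.3493, θ₂ = 1.2216, θ₃ = 1.1347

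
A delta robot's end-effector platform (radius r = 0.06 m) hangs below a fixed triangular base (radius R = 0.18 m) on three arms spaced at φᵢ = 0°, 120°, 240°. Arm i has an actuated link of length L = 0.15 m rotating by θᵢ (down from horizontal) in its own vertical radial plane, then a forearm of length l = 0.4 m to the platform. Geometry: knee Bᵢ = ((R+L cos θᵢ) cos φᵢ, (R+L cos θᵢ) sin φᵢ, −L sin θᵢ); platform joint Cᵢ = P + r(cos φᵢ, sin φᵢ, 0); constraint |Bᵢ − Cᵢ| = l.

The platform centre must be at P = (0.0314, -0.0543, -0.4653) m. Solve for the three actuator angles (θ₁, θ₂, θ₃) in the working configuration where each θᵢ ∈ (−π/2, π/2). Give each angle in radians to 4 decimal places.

θ₁ = 0.8723, θ₂ = 1.2214, θ₃ = 0.8726

φ1=0.0° → target in arm frame (0.0314, -0.0543)
  A cos θ + B sin θ = C:  0.0886·cos θ + -0.4653·sin θ = -0.2993
  √(A²+B²)=0.4737;  θ1 = -1.3826+2.2549 ≈ 0.8723
arm 2 (φ=120.0°): x'=-0.0627, y'=0.0000
  A=0.1827, B=-0.4653, C=(l²−L²−A²−y'²−z²)/(2L)=-0.3746
  γ=atan2(-0.4653,0.1827)=-1.1966;  ψ=arccos(-0.7494)=2.4180;  θ2=γ+ψ≈1.2214
rotate P by −φ3: (0.0313, 0.0543, -0.4653)
  e−x'=0.0887;  (l²−L²−(e−x')²−y'²−z²)/2L = -0.2994
  γ=atan2(-0.4653,0.0887)=-1.3825;  ψ=arccos(-0.6321)=2.2550;  θ3=γ+ψ≈0.8726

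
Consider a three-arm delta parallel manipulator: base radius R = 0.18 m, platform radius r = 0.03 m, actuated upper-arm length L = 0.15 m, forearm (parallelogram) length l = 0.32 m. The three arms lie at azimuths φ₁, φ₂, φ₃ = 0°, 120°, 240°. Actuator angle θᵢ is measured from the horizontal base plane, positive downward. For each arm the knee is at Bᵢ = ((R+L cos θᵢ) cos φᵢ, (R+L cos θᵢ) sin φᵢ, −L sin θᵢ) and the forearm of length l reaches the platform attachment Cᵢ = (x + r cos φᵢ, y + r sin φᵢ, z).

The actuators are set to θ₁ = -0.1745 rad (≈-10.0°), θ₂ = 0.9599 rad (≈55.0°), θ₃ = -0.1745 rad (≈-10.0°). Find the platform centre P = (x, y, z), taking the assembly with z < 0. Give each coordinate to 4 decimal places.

(0.0413, -0.0716, -0.1516)

φ1=0.0°: virtual centre (0.2977, 0.0000, 0.0260), radius l
centre 2 = (0.2360·cos120.0°, 0.2360·sin120.0°, -0.1229) = (-0.1180, 0.2044, -0.1229)
φ3=240.0°: virtual centre (-0.1489, -0.2578, 0.0260), radius l
|centre ₂|²−|centre ₁|² = -0.0185;  |centre ₃|²−|centre ₁|² = 0.0000
[-0.8315 0.4088 -0.2978]·P = -0.0185;  [-0.8932 -0.5157 0.0000]·P = 0.0000
det = 0.7939;  x = 0.0120+-0.1934z,  y = -0.0208+0.3351z
sphere 1 gives Az²+Bz+C=0 with A=1.1497, B=0.0445, C=-0.0197;  B²−4AC=0.0924;  roots -0.1516, 0.1128;  negative root z = -0.1516
x = 0.0413, y = -0.0716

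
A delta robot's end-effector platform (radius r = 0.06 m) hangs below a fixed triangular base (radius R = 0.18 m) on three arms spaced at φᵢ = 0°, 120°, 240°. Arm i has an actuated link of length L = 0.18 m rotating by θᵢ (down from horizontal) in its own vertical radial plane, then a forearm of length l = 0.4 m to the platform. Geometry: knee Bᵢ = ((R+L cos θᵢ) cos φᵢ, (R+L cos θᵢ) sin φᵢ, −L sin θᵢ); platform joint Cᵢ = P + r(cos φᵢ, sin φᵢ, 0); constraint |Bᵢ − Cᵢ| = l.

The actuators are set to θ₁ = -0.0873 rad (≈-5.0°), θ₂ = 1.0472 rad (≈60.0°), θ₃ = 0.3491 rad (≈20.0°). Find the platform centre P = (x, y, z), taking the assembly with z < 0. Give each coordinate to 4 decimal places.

(0.1179, -0.1038, -0.3254)

φ1=0.0°: virtual centre (0.2993, 0.0000, 0.0157), radius l
S2 = (0.2100·cos120.0°, 0.2100·sin120.0°, -0.1559) = (-0.1050, 0.1819, -0.1559)
φ3=240.0°: virtual centre (-0.1446, -0.2504, -0.0616), radius l
eliminate P² terms by subtracting sphere 1 from 2 and 3
linear system: -0.8086x+0.3637y = -0.0214−-0.3432z; -0.8878x+-0.5008y = -0.0024−-0.1545z
det = 0.7279;  x = 0.0160+-0.3133z,  y = -0.0234+0.2469z
sphere 1 gives Az²+Bz+C=0 with A=1.1591, B=0.1346, C=-0.0789;  B²−4AC=0.3840;  roots -0.3254, 0.2093;  negative root z = -0.3254
x = 0.1179, y = -0.1038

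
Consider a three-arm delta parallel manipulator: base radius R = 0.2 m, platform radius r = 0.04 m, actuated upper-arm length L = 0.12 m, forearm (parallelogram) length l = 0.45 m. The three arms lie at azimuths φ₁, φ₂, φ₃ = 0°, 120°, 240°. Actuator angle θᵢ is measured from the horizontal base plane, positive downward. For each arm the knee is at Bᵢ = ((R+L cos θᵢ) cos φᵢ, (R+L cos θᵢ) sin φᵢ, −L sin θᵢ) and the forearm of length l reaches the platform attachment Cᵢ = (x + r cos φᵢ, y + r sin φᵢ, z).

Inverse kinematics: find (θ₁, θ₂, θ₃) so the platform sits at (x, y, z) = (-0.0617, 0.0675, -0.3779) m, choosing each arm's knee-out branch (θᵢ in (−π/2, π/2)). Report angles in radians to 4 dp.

θ₁ = 0.6107, θ₂ = -0.2623, θ₃ = 0.4362

arm 1 (φ=0.0°): x'=-0.0617, y'=0.0675
  e−x'=0.2217;  (l²−L²−(e−x')²−y'²−z²)/2L = -0.0351
  √(A²+B²)=0.4381;  θ1 = -1.0402+1.6509 ≈ 0.6107
φ2=120.0° → target in arm frame (0.0893, 0.0197)
  A=0.0707, B=-0.3779, C=(l²−L²−A²−y'²−z²)/(2L)=0.1663
  θ2 = atan2(B,A) + arccos(C/0.3845) = -0.2623
φ3=240.0° → target in arm frame (-0.0276, -0.0872)
  A=0.1876, B=-0.3779, C=(l²−L²−A²−y'²−z²)/(2L)=0.0104
  √(A²+B²)=0.4219;  θ3 = -1.1100+1.5462 ≈ 0.4362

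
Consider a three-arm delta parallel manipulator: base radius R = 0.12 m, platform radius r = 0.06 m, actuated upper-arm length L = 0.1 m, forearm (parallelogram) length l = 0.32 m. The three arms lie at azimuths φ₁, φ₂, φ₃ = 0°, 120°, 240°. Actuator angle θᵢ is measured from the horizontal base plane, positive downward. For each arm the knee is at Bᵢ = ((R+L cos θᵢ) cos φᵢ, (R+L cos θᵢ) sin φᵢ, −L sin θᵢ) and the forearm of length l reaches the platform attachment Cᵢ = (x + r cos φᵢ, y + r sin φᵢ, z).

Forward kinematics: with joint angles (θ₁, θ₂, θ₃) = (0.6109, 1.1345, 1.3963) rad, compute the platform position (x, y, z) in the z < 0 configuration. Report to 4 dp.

arm 1 at φ=0.0°: e+L cos θ1 = 0.1419;  S1 = (0.1419, 0.0000, -0.0574)
φ2=120.0°: virtual centre (-0.0511, 0.0886, -0.0906), radius l
arm 3 at φ=240.0°: e+L cos θ3 = 0.0774;  S3 = (-0.0387, -0.0670, -0.0985)
eliminate P² terms by subtracting sphere 1 from 2 and 3
linear system: -0.3861x+0.1771y = -0.0048−-0.0665z; -0.3612x+-0.1340y = -0.0077−-0.0822z
Cramer: x(z) = 0.0174-0.2030z;  y(z) = 0.0110-0.0667z
into |P−S₁|² = l²: 1.0456z² + 0.1638z + -0.0835 = 0;  Δ = 0.3760;  z = -0.3715 or 0.2149 → z<0 root = -0.3715
x = 0.0928, y = 0.0358

(0.0928, 0.0358, -0.3715)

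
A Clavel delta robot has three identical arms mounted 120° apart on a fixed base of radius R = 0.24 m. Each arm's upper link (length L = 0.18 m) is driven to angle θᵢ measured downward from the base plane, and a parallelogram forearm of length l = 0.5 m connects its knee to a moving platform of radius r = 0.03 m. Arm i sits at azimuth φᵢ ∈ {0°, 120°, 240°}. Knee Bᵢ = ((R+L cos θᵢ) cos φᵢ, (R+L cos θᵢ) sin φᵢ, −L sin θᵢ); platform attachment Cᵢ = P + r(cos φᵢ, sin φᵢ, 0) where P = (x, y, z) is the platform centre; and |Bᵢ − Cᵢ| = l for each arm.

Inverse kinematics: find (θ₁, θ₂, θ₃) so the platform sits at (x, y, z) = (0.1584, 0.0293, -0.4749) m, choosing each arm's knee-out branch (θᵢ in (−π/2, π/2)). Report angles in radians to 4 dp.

φ1=0.0° → target in arm frame (0.1584, 0.0293)
  A cos θ + B sin θ = C:  0.0516·cos θ + -0.4749·sin θ = -0.0318
  √(A²+B²)=0.4777;  θ1 = -1.4626+1.6374 ≈ 0.1749
rotate P by −φ2: (-0.0538, -0.1518, -0.4749)
  e−x'=0.2638;  (l²−L²−(e−x')²−y'²−z²)/2L = -0.2794
  √(A²+B²)=0.5433;  θ2 = -1.0637+2.1110 ≈ 1.0473
rotate P by −φ3: (-0.1046, 0.1225, -0.4749)
  e−x'=0.3146;  (l²−L²−(e−x')²−y'²−z²)/2L = -0.3386
  γ=atan2(-0.4749,0.3146)=-0.9858;  ψ=arccos(-0.5944)=2.2074;  θ3=γ+ψ≈1.2216

θ₁ = 0.1749, θ₂ = 1.0473, θ₃ = 1.2216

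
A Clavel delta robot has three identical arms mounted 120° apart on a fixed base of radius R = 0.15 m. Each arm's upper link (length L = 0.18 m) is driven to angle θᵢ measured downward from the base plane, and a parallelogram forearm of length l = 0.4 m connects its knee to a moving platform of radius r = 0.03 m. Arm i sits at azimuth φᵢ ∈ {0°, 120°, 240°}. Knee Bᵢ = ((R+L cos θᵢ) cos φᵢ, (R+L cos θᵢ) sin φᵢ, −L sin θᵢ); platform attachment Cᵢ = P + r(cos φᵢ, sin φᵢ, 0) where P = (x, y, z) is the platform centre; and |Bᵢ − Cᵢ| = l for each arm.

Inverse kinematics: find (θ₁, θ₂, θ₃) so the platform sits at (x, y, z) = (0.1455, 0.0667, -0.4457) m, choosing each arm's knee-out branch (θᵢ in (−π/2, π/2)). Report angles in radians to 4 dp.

rotate P by −φ1: (0.1455, 0.0667, -0.4457)
  A cos θ + B sin θ = C:  -0.0255·cos θ + -0.4457·sin θ = -0.2115
  θ1 = atan2(B,A) + arccos(C/0.4464) = 0.4365
arm 2 (φ=120.0°): x'=-0.0150, y'=-0.1594
  A cos θ + B sin θ = C:  0.1350·cos θ + -0.4457·sin θ = -0.3185
  θ2 = atan2(B,A) + arccos(C/0.4657) = 1.0472
φ3=240.0° → target in arm frame (-0.1305, 0.0927)
  e−x'=0.2505;  (l²−L²−(e−x')²−y'²−z²)/2L = -0.3955
  √(A²+B²)=0.5113;  θ3 = -1.0587+2.4553 ≈ 1.3966

θ₁ = 0.4365, θ₂ = 1.0472, θ₃ = 1.3966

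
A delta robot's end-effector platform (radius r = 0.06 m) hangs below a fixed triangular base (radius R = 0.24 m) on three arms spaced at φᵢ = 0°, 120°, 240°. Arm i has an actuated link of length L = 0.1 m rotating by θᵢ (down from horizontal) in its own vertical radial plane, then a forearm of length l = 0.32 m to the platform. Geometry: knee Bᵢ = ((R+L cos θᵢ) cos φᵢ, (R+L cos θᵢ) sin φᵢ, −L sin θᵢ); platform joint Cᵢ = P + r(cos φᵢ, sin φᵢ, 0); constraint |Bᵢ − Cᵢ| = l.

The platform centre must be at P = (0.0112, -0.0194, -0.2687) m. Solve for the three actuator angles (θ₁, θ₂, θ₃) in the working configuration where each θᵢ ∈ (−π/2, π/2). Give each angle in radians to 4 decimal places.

rotate P by −φ1: (0.0112, -0.0194, -0.2687)
  A cos θ + B sin θ = C:  0.1688·cos θ + -0.2687·sin θ = -0.0433
  √(A²+B²)=0.3173;  θ1 = -1.0099+1.7078 ≈ 0.6979
arm 2 (φ=120.0°): x'=-0.0224, y'=0.0000
  A=0.2024, B=-0.2687, C=(l²−L²−A²−y'²−z²)/(2L)=-0.1038
  γ=atan2(-0.2687,0.2024)=-0.9252;  ψ=arccos(-0.3086)=1.8846;  θ2=γ+ψ≈0.9594
arm 3 (φ=240.0°): x'=0.0112, y'=0.0194
  e−x'=0.1688;  (l²−L²−(e−x')²−y'²−z²)/2L = -0.0433
  θ3 = atan2(B,A) + arccos(C/0.3173) = 0.6979

θ₁ = 0.6979, θ₂ = 0.9594, θ₃ = 0.6979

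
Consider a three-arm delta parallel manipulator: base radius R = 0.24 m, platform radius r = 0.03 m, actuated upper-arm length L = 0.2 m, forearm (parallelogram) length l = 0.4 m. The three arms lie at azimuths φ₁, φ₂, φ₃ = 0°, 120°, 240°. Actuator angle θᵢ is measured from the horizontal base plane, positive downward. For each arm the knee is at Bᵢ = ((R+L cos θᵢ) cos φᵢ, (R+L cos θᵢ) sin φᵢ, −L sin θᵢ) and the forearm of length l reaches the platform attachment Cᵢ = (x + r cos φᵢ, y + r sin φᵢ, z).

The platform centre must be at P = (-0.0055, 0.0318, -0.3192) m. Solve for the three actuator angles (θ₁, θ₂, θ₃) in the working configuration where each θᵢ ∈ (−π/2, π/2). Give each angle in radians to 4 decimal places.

θ₁ = 0.7855, θ₂ = 0.6106, θ₃ = 0.8727

arm 1 (φ=0.0°): x'=-0.0055, y'=0.0318
  e−x'=0.2155;  (l²−L²−(e−x')²−y'²−z²)/2L = -0.0734
  θ1 = atan2(B,A) + arccos(C/0.3851) = 0.7855
arm 2 (φ=120.0°): x'=0.0303, y'=-0.0111
  A cos θ + B sin θ = C:  0.1797·cos θ + -0.3192·sin θ = -0.0358
  √(A²+B²)=0.3663;  θ2 = -1.0580+1.6686 ≈ 0.6106
arm 3 (φ=240.0°): x'=-0.0248, y'=-0.0207
  A cos θ + B sin θ = C:  0.2348·cos θ + -0.3192·sin θ = -0.0936
  γ=atan2(-0.3192,0.2348)=-0.9366;  ψ=arccos(-0.2362)=1.8093;  θ3=γ+ψ≈0.8727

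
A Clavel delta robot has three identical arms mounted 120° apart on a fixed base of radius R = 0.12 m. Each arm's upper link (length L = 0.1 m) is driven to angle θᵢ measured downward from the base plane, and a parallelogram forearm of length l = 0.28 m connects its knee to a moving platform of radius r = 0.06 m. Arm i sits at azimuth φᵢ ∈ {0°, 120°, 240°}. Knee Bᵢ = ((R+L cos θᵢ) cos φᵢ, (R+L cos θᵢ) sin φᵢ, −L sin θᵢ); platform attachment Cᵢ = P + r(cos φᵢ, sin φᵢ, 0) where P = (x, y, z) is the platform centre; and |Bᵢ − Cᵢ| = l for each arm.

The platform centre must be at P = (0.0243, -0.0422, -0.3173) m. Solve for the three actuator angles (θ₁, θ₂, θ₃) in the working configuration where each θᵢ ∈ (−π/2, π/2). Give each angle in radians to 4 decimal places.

arm 1 (φ=0.0°): x'=0.0243, y'=-0.0422
  e−x'=0.0357;  (l²−L²−(e−x')²−y'²−z²)/2L = -0.1767
  θ1 = atan2(B,A) + arccos(C/0.3193) = 0.6984
φ2=120.0° → target in arm frame (-0.0487, 0.0001)
  A cos θ + B sin θ = C:  0.1087·cos θ + -0.3173·sin θ = -0.2205
  θ2 = atan2(B,A) + arccos(C/0.3354) = 1.0473
rotate P by −φ3: (0.0244, 0.0421, -0.3173)
  A cos θ + B sin θ = C:  0.0356·cos θ + -0.3173·sin θ = -0.1766
  √(A²+B²)=0.3193;  θ3 = -1.4591+2.1569 ≈ 0.6979

θ₁ = 0.6984, θ₂ = 1.0473, θ₃ = 0.6979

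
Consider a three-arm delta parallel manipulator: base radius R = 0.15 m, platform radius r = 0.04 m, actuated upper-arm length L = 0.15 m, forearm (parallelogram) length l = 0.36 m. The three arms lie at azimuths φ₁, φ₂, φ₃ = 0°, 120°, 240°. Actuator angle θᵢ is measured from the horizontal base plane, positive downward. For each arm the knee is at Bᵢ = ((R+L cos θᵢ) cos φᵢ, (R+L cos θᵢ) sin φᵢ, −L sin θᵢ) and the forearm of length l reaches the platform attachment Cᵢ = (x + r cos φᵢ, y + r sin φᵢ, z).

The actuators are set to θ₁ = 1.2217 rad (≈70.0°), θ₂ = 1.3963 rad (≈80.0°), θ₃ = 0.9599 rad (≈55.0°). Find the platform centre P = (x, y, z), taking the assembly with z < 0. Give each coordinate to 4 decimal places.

(-0.0061, -0.0615, -0.4537)

arm 1 at φ=0.0°: e+L cos θ1 = 0.1613;  O1 = (0.1613, 0.0000, -0.1410)
arm 2 at φ=120.0°: e+L cos θ2 = 0.1360;  O2 = (-0.0680, 0.1178, -0.1477)
arm 3 at φ=240.0°: e+L cos θ3 = 0.1960;  O3 = (-0.0980, -0.1698, -0.1229)
eliminate P² terms by subtracting sphere 1 from 2 and 3
plane₁₂: -0.4587x+0.2356y+-0.0135z = -0.0056
det = 0.2779;  x = 0.0003+0.0141z,  y = -0.0230+0.0849z
into |P−O₁|² = l²: 1.0074z² + 0.2735z + -0.0833 = 0;  Δ = 0.4104;  z = -0.4537 or 0.1822 → z<0 root = -0.4537
x = -0.0061, y = -0.0615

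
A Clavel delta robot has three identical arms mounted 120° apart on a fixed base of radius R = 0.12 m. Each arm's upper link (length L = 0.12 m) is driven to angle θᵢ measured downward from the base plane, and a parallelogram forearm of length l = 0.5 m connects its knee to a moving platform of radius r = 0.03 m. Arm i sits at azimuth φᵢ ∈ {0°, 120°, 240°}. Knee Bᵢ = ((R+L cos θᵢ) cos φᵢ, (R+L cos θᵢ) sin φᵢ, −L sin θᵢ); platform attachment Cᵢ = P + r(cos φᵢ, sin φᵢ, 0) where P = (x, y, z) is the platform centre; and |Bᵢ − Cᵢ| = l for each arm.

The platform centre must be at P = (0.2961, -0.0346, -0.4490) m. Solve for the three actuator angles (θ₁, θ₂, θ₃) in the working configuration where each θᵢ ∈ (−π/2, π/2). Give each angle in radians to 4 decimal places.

θ₁ = -0.3486, θ₂ = 1.3970, θ₃ = 1.2223

arm 1 (φ=0.0°): x'=0.2961, y'=-0.0346
  A=-0.2061, B=-0.4490, C=(l²−L²−A²−y'²−z²)/(2L)=-0.0403
  θ1 = atan2(B,A) + arccos(C/0.4940) = -0.3486
φ2=120.0° → target in arm frame (-0.1780, -0.2391)
  A=0.2680, B=-0.4490, C=(l²−L²−A²−y'²−z²)/(2L)=-0.3959
  γ=atan2(-0.4490,0.2680)=-1.0326;  ψ=arccos(-0.7571)=2.4297;  θ2=γ+ψ≈1.3970
rotate P by −φ3: (-0.1181, 0.2737, -0.4490)
  e−x'=0.2081;  (l²−L²−(e−x')²−y'²−z²)/2L = -0.3510
  √(A²+B²)=0.4949;  θ3 = -1.1368+2.3591 ≈ 1.2223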